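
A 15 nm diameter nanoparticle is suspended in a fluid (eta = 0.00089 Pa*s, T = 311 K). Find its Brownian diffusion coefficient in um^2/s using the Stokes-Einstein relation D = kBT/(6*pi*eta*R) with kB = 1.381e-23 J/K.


Radius R = 15/2 = 7.5 nm = 7.5e-09 m
D = kB*T / (6*pi*eta*R)
D = 1.381e-23 * 311 / (6 * pi * 0.00089 * 7.5e-09)
D = 3.41351e-11 m^2/s = 34.135 um^2/s

34.135


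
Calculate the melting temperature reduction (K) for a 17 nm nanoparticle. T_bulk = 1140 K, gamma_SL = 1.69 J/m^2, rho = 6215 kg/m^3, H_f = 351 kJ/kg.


Radius R = 17/2 = 8.5 nm = 8.5e-09 m
Convert H_f = 351 kJ/kg = 351000 J/kg
dT = 2 * gamma_SL * T_bulk / (rho * H_f * R)
dT = 2 * 1.69 * 1140 / (6215 * 351000 * 8.5e-09)
dT = 207.8 K

207.8


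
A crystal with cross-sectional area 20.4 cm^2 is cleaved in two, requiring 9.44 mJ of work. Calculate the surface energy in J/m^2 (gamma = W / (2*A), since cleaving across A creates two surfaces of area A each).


Convert: A = 20.4 cm^2 = 0.00204 m^2, W = 9.44 mJ = 0.00944 J
Cleaving exposes two faces of area A, so total new surface = 2*A and gamma = W / (2*A)
gamma = 0.00944 / (2 * 0.00204)
gamma = 2.314 J/m^2

2.314


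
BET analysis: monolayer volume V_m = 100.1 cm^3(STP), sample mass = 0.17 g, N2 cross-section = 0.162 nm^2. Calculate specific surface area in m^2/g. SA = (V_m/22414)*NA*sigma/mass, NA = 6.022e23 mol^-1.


Number of moles in monolayer = V_m / 22414 = 100.1 / 22414 = 0.00446596
Number of molecules = moles * NA = 0.00446596 * 6.022e23
SA = molecules * sigma / mass
SA = (100.1 / 22414) * 6.022e23 * 0.162e-18 / 0.17
SA = 2562.8 m^2/g

2562.8


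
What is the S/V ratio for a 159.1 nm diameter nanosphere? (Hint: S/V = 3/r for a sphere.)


Radius r = 159.1/2 = 79.55 nm
S/V = 3 / r = 3 / 79.55
S/V = 0.0377 nm^-1

0.0377


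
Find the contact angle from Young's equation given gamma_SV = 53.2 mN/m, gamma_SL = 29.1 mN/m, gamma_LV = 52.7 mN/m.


cos(theta) = (gamma_SV - gamma_SL) / gamma_LV
cos(theta) = (53.2 - 29.1) / 52.7
cos(theta) = 0.457306
theta = arccos(0.457306) = 62.79 degrees

62.79


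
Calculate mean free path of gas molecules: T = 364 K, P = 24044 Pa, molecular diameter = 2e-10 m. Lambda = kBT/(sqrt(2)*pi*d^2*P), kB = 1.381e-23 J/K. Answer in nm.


Mean free path: lambda = kB*T / (sqrt(2) * pi * d^2 * P)
lambda = 1.381e-23 * 364 / (sqrt(2) * pi * (2e-10)^2 * 24044)
lambda = 1.17642e-06 m
lambda = 1176.42 nm

1176.42


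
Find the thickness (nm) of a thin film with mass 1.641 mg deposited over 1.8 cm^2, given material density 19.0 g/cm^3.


Convert: m = 1.641 mg = 1.6410e-06 kg, A = 1.8 cm^2 = 1.8000e-04 m^2, rho = 19.0 g/cm^3 = 19000 kg/m^3
t = m / (A * rho)
t = 1.6410e-06 / (1.8000e-04 * 19000)
t = 4.7982e-07 m = 479.8 nm

479.8


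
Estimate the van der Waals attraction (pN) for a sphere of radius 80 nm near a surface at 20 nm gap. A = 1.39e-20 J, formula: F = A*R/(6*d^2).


Convert to SI: R = 80 nm = 8e-08 m, d = 20 nm = 2e-08 m
F = A * R / (6 * d^2)
F = 1.39e-20 * 8e-08 / (6 * (2e-08)^2)
F = 4.63333e-13 N = 0.463 pN

0.463


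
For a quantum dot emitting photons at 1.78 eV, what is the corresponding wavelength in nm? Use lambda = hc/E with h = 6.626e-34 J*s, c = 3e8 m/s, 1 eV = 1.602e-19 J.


Convert energy: E = 1.78 eV = 1.78 * 1.602e-19 = 2.85156e-19 J
lambda = h*c / E = 6.626e-34 * 3e8 / 2.85156e-19
lambda = 6.97092e-07 m = 697.1 nm

697.1


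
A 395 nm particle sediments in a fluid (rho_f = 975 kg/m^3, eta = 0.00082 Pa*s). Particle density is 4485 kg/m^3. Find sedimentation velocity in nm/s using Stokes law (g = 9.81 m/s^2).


Radius R = 395/2 nm = 1.975e-07 m
Density difference = 4485 - 975 = 3510 kg/m^3
v = 2 * R^2 * (rho_p - rho_f) * g / (9 * eta)
v = 2 * (1.975e-07)^2 * 3510 * 9.81 / (9 * 0.00082)
v = 3.63985e-07 m/s = 363.9854 nm/s

363.9854


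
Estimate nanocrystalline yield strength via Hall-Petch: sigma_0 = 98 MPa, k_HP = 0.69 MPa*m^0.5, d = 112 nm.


d = 112 nm = 1.12e-07 m
sqrt(d) = 0.000334664
Hall-Petch contribution = k / sqrt(d) = 0.69 / 0.000334664 = 2061.8 MPa
sigma = sigma_0 + k/sqrt(d) = 98 + 2061.8 = 2159.8 MPa

2159.8


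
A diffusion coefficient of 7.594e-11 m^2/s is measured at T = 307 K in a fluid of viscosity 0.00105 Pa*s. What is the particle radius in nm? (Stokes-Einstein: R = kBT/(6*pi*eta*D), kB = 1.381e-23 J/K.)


Stokes-Einstein: R = kB*T / (6*pi*eta*D)
R = 1.381e-23 * 307 / (6 * pi * 0.00105 * 7.594e-11)
R = 2.82079e-09 m = 2.82 nm

2.82


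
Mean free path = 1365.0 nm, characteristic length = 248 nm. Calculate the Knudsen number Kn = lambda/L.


Knudsen number Kn = lambda / L
Kn = 1365.0 / 248
Kn = 5.504

5.504


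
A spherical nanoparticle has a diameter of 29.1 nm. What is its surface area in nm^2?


Radius r = 29.1/2 = 14.55 nm
Surface area SA = 4 * pi * r^2
SA = 4 * pi * (14.55)^2
SA = 2660.33 nm^2

2660.33


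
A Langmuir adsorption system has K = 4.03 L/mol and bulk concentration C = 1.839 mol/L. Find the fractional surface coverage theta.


Langmuir isotherm: theta = K*C / (1 + K*C)
K*C = 4.03 * 1.839 = 7.41117
theta = 7.41117 / (1 + 7.41117) = 7.41117 / 8.41117
theta = 0.8811

0.8811


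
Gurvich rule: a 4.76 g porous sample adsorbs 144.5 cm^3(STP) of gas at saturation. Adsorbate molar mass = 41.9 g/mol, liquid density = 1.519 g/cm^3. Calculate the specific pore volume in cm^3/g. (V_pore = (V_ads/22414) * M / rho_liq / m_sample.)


Moles adsorbed n = V_ads / 22414 = 144.5 / 22414 = 6.446864e-03 mol
Liquid volume V_liq = n * M / rho_liq = 6.446864e-03 * 41.9 / 1.519 = 0.17783 cm^3
Specific pore volume V_pore = V_liq / m_sample = 0.17783 / 4.76
V_pore = 0.0374 cm^3/g

0.0374


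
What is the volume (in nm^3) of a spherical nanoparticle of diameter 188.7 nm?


Radius r = 188.7/2 = 94.35 nm
Volume V = (4/3) * pi * r^3
V = (4/3) * pi * (94.35)^3
V = 3518149.76 nm^3

3518149.76


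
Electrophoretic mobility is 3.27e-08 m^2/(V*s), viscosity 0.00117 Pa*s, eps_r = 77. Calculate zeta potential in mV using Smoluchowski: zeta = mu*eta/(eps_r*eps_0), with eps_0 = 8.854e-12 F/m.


Smoluchowski equation: zeta = mu * eta / (eps_r * eps_0)
zeta = 3.27e-08 * 0.00117 / (77 * 8.854e-12)
zeta = 0.056118 V = 56.12 mV

56.12


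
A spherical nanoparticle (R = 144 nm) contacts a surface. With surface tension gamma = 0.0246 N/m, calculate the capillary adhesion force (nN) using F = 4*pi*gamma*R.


Convert radius: R = 144 nm = 1.44e-07 m
F = 4 * pi * gamma * R
F = 4 * pi * 0.0246 * 1.44e-07
F = 4.45151e-08 N = 44.5151 nN

44.5151


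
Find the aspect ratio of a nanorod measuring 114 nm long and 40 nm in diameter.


Aspect ratio AR = length / diameter
AR = 114 / 40
AR = 2.85

2.85


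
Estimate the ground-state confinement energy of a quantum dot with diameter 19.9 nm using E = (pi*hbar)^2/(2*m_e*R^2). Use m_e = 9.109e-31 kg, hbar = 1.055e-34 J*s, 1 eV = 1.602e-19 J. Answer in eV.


Radius R = 19.9/2 = 9.95 nm = 9.95e-09 m
E = (pi * 1.055e-34)^2 / (2 * 9.109e-31 * (9.95e-09)^2)
E(J) = 6.09057e-22
E = E(J) / 1.602e-19 = 0.0038 eV

0.0038


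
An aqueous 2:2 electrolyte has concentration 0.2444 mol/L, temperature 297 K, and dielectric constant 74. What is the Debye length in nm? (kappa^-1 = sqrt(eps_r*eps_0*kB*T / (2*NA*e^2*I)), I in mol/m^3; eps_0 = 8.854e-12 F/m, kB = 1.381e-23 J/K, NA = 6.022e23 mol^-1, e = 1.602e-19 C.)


Ionic strength I = 0.2444 * 2^2 * 1000 = 977.6 mol/m^3
kappa^-1 = sqrt(74 * 8.854e-12 * 1.381e-23 * 297 / (2 * 6.022e23 * (1.602e-19)^2 * 977.6))
kappa^-1 = 0.298 nm

0.298


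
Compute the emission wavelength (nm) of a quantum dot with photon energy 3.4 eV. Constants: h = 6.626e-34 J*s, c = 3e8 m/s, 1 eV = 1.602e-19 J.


Convert energy: E = 3.4 eV = 3.4 * 1.602e-19 = 5.4468e-19 J
lambda = h*c / E = 6.626e-34 * 3e8 / 5.4468e-19
lambda = 3.64948e-07 m = 364.9 nm

364.9


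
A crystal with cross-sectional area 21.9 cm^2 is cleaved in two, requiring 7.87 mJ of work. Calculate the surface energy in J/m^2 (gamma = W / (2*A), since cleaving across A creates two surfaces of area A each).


Convert: A = 21.9 cm^2 = 0.00219 m^2, W = 7.87 mJ = 0.00787 J
Cleaving exposes two faces of area A, so total new surface = 2*A and gamma = W / (2*A)
gamma = 0.00787 / (2 * 0.00219)
gamma = 1.797 J/m^2

1.797


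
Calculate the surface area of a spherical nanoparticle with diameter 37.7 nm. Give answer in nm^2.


Radius r = 37.7/2 = 18.85 nm
Surface area SA = 4 * pi * r^2
SA = 4 * pi * (18.85)^2
SA = 4465.11 nm^2

4465.11


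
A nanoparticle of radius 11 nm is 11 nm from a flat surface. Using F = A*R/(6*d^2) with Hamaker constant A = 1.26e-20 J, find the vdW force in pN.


Convert to SI: R = 11 nm = 1.1e-08 m, d = 11 nm = 1.1e-08 m
F = A * R / (6 * d^2)
F = 1.26e-20 * 1.1e-08 / (6 * (1.1e-08)^2)
F = 1.90909e-13 N = 0.191 pN

0.191


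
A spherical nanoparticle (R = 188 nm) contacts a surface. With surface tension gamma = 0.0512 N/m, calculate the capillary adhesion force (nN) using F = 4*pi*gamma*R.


Convert radius: R = 188 nm = 1.88e-07 m
F = 4 * pi * gamma * R
F = 4 * pi * 0.0512 * 1.88e-07
F = 1.20959e-07 N = 120.9589 nN

120.9589


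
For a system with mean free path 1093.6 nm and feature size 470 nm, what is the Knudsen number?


Knudsen number Kn = lambda / L
Kn = 1093.6 / 470
Kn = 2.3268

2.3268


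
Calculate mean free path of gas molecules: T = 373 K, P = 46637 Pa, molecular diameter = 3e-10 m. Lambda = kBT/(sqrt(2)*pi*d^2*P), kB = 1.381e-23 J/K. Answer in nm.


Mean free path: lambda = kB*T / (sqrt(2) * pi * d^2 * P)
lambda = 1.381e-23 * 373 / (sqrt(2) * pi * (3e-10)^2 * 46637)
lambda = 2.76226e-07 m
lambda = 276.23 nm

276.23


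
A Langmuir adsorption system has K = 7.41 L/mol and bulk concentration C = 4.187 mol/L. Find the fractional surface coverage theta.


Langmuir isotherm: theta = K*C / (1 + K*C)
K*C = 7.41 * 4.187 = 31.02567
theta = 31.02567 / (1 + 31.02567) = 31.02567 / 32.02567
theta = 0.9688

0.9688


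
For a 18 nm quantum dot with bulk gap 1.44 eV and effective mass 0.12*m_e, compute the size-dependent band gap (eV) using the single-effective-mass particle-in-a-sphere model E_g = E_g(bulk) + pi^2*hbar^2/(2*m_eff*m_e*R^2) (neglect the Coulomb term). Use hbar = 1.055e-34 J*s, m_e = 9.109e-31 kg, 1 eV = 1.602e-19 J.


Radius R = 18/2 nm = 9e-09 m
Confinement energy dE = pi^2 * hbar^2 / (2 * m_eff * m_e * R^2)
dE = pi^2 * (1.055e-34)^2 / (2 * 0.12 * 9.109e-31 * (9e-09)^2) J, divided by 1.602e-19 J/eV
dE = 0.0387 eV
Total band gap = E_g(bulk) + dE = 1.44 + 0.0387 = 1.4787 eV

1.4787


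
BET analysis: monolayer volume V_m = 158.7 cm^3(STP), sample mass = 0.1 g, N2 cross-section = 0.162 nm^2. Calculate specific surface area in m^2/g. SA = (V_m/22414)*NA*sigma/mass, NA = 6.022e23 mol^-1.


Number of moles in monolayer = V_m / 22414 = 158.7 / 22414 = 0.0070804
Number of molecules = moles * NA = 0.0070804 * 6.022e23
SA = molecules * sigma / mass
SA = (158.7 / 22414) * 6.022e23 * 0.162e-18 / 0.1
SA = 6907.4 m^2/g

6907.4


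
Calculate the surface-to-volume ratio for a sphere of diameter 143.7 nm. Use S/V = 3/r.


Radius r = 143.7/2 = 71.85 nm
S/V = 3 / r = 3 / 71.85
S/V = 0.0418 nm^-1

0.0418


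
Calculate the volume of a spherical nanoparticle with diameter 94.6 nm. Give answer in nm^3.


Radius r = 94.6/2 = 47.3 nm
Volume V = (4/3) * pi * r^3
V = (4/3) * pi * (47.3)^3
V = 443273.77 nm^3

443273.77


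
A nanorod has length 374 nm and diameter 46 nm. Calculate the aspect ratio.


Aspect ratio AR = length / diameter
AR = 374 / 46
AR = 8.13

8.13


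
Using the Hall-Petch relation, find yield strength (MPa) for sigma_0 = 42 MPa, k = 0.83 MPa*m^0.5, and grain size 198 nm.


d = 198 nm = 1.98e-07 m
sqrt(d) = 0.0004449719
Hall-Petch contribution = k / sqrt(d) = 0.83 / 0.0004449719 = 1865.3 MPa
sigma = sigma_0 + k/sqrt(d) = 42 + 1865.3 = 1907.3 MPa

1907.3


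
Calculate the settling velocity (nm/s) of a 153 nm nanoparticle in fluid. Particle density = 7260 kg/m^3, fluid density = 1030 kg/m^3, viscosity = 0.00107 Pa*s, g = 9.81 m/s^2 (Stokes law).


Radius R = 153/2 nm = 7.65e-08 m
Density difference = 7260 - 1030 = 6230 kg/m^3
v = 2 * R^2 * (rho_p - rho_f) * g / (9 * eta)
v = 2 * (7.65e-08)^2 * 6230 * 9.81 / (9 * 0.00107)
v = 7.4282e-08 m/s = 74.282 nm/s

74.282


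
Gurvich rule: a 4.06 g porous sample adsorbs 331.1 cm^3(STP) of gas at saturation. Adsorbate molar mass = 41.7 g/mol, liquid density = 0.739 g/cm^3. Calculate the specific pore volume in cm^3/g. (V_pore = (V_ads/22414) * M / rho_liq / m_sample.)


Moles adsorbed n = V_ads / 22414 = 331.1 / 22414 = 1.477202e-02 mol
Liquid volume V_liq = n * M / rho_liq = 1.477202e-02 * 41.7 / 0.739 = 0.83355 cm^3
Specific pore volume V_pore = V_liq / m_sample = 0.83355 / 4.06
V_pore = 0.2053 cm^3/g

0.2053


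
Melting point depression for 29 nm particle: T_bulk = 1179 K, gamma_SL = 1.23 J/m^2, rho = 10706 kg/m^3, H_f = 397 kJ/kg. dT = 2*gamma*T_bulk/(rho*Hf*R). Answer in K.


Radius R = 29/2 = 14.5 nm = 1.45e-08 m
Convert H_f = 397 kJ/kg = 397000 J/kg
dT = 2 * gamma_SL * T_bulk / (rho * H_f * R)
dT = 2 * 1.23 * 1179 / (10706 * 397000 * 1.45e-08)
dT = 47.1 K

47.1


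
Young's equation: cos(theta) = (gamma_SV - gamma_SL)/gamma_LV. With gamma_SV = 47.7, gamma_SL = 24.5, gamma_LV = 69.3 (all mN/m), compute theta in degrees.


cos(theta) = (gamma_SV - gamma_SL) / gamma_LV
cos(theta) = (47.7 - 24.5) / 69.3
cos(theta) = 0.334776
theta = arccos(0.334776) = 70.44 degrees

70.44


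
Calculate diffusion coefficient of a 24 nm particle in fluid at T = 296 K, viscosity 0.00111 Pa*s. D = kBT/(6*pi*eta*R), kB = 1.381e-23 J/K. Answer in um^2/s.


Radius R = 24/2 = 12 nm = 1.2e-08 m
D = kB*T / (6*pi*eta*R)
D = 1.381e-23 * 296 / (6 * pi * 0.00111 * 1.2e-08)
D = 1.6281e-11 m^2/s = 16.281 um^2/s

16.281


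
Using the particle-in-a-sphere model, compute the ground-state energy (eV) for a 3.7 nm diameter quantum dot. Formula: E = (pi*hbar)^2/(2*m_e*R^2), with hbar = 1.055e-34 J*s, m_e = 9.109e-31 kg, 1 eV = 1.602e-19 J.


Radius R = 3.7/2 = 1.85 nm = 1.85e-09 m
E = (pi * 1.055e-34)^2 / (2 * 9.109e-31 * (1.85e-09)^2)
E(J) = 1.76182e-20
E = E(J) / 1.602e-19 = 0.11 eV

0.11


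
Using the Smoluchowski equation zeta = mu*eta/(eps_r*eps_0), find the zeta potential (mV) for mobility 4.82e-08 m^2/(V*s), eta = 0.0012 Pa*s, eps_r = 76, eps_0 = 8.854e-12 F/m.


Smoluchowski equation: zeta = mu * eta / (eps_r * eps_0)
zeta = 4.82e-08 * 0.0012 / (76 * 8.854e-12)
zeta = 0.085956 V = 85.96 mV

85.96


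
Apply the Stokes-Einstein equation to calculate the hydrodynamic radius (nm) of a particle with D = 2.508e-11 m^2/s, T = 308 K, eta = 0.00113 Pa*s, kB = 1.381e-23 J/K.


Stokes-Einstein: R = kB*T / (6*pi*eta*D)
R = 1.381e-23 * 308 / (6 * pi * 0.00113 * 2.508e-11)
R = 7.96228e-09 m = 7.96 nm

7.96


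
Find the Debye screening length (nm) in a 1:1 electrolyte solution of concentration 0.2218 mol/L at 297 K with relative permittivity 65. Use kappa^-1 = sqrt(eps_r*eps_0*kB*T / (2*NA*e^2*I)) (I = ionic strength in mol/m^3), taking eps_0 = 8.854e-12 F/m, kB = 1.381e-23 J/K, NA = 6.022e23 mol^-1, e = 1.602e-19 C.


Ionic strength I = 0.2218 * 1^2 * 1000 = 221.8 mol/m^3
kappa^-1 = sqrt(65 * 8.854e-12 * 1.381e-23 * 297 / (2 * 6.022e23 * (1.602e-19)^2 * 221.8))
kappa^-1 = 0.587 nm

0.587


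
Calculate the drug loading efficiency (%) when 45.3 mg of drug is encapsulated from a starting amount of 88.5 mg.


Drug loading efficiency = (drug loaded / drug initial) * 100
DLE = 45.3 / 88.5 * 100
DLE = 0.5119 * 100
DLE = 51.19%

51.19


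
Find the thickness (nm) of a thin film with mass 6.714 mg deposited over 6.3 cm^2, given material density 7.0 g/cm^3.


Convert: m = 6.714 mg = 6.7140e-06 kg, A = 6.3 cm^2 = 6.3000e-04 m^2, rho = 7.0 g/cm^3 = 7000 kg/m^3
t = m / (A * rho)
t = 6.7140e-06 / (6.3000e-04 * 7000)
t = 1.5224e-06 m = 1522.4 nm

1522.4


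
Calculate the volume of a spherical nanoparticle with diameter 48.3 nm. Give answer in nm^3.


Radius r = 48.3/2 = 24.15 nm
Volume V = (4/3) * pi * r^3
V = (4/3) * pi * (24.15)^3
V = 58998.37 nm^3

58998.37


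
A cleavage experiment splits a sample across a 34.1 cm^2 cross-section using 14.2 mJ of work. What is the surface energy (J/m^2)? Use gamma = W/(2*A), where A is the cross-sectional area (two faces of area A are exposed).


Convert: A = 34.1 cm^2 = 0.00341 m^2, W = 14.2 mJ = 0.0142 J
Cleaving exposes two faces of area A, so total new surface = 2*A and gamma = W / (2*A)
gamma = 0.0142 / (2 * 0.00341)
gamma = 2.082 J/m^2

2.082


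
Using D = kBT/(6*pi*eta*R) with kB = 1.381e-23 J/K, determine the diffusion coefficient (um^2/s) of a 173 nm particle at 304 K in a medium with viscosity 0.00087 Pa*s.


Radius R = 173/2 = 86.5 nm = 8.65e-08 m
D = kB*T / (6*pi*eta*R)
D = 1.381e-23 * 304 / (6 * pi * 0.00087 * 8.65e-08)
D = 2.95958e-12 m^2/s = 2.96 um^2/s

2.96


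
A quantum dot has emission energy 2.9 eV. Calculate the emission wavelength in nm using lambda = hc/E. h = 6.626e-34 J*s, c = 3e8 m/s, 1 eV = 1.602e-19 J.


Convert energy: E = 2.9 eV = 2.9 * 1.602e-19 = 4.6458e-19 J
lambda = h*c / E = 6.626e-34 * 3e8 / 4.6458e-19
lambda = 4.2787e-07 m = 427.9 nm

427.9


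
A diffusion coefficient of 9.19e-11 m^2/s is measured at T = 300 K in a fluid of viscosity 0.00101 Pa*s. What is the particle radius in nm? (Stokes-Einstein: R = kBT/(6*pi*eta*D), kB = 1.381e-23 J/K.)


Stokes-Einstein: R = kB*T / (6*pi*eta*D)
R = 1.381e-23 * 300 / (6 * pi * 0.00101 * 9.19e-11)
R = 2.36797e-09 m = 2.37 nm

2.37


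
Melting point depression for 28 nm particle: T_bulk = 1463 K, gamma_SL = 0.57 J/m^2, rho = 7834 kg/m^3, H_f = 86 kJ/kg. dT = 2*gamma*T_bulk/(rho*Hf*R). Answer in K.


Radius R = 28/2 = 14 nm = 1.4e-08 m
Convert H_f = 86 kJ/kg = 86000 J/kg
dT = 2 * gamma_SL * T_bulk / (rho * H_f * R)
dT = 2 * 0.57 * 1463 / (7834 * 86000 * 1.4e-08)
dT = 176.8 K

176.8


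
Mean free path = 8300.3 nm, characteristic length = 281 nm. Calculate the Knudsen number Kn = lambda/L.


Knudsen number Kn = lambda / L
Kn = 8300.3 / 281
Kn = 29.5384

29.5384


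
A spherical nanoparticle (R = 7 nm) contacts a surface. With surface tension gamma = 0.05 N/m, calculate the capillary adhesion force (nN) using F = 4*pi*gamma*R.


Convert radius: R = 7 nm = 7e-09 m
F = 4 * pi * gamma * R
F = 4 * pi * 0.05 * 7e-09
F = 4.39823e-09 N = 4.3982 nN

4.3982


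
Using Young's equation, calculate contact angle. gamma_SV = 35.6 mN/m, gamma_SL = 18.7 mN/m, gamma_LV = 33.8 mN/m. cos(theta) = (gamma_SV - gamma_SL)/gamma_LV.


cos(theta) = (gamma_SV - gamma_SL) / gamma_LV
cos(theta) = (35.6 - 18.7) / 33.8
cos(theta) = 0.5
theta = arccos(0.5) = 60.0 degrees

60.0


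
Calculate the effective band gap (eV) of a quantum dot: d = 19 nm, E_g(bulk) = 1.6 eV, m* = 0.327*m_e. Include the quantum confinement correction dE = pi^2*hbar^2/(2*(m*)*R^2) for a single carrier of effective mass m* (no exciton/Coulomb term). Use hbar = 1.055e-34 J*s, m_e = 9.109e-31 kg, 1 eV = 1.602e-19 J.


Radius R = 19/2 nm = 9.5e-09 m
Confinement energy dE = pi^2 * hbar^2 / (2 * m_eff * m_e * R^2)
dE = pi^2 * (1.055e-34)^2 / (2 * 0.327 * 9.109e-31 * (9.5e-09)^2) J, divided by 1.602e-19 J/eV
dE = 0.0128 eV
Total band gap = E_g(bulk) + dE = 1.6 + 0.0128 = 1.6128 eV

1.6128


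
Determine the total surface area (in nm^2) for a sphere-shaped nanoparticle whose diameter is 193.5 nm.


Radius r = 193.5/2 = 96.75 nm
Surface area SA = 4 * pi * r^2
SA = 4 * pi * (96.75)^2
SA = 117628.3 nm^2

117628.3


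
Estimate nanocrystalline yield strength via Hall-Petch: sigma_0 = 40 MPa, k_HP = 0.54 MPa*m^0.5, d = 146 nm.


d = 146 nm = 1.46e-07 m
sqrt(d) = 0.0003820995
Hall-Petch contribution = k / sqrt(d) = 0.54 / 0.0003820995 = 1413.2 MPa
sigma = sigma_0 + k/sqrt(d) = 40 + 1413.2 = 1453.2 MPa

1453.2


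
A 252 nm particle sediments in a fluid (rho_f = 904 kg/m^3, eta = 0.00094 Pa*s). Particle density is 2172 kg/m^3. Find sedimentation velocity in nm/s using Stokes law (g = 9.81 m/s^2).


Radius R = 252/2 nm = 1.26e-07 m
Density difference = 2172 - 904 = 1268 kg/m^3
v = 2 * R^2 * (rho_p - rho_f) * g / (9 * eta)
v = 2 * (1.26e-07)^2 * 1268 * 9.81 / (9 * 0.00094)
v = 4.66862e-08 m/s = 46.6862 nm/s

46.6862


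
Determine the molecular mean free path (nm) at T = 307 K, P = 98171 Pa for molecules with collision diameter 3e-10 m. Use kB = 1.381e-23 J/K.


Mean free path: lambda = kB*T / (sqrt(2) * pi * d^2 * P)
lambda = 1.381e-23 * 307 / (sqrt(2) * pi * (3e-10)^2 * 98171)
lambda = 1.08004e-07 m
lambda = 108.0 nm

108.0


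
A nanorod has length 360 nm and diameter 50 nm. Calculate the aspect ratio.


Aspect ratio AR = length / diameter
AR = 360 / 50
AR = 7.2

7.2


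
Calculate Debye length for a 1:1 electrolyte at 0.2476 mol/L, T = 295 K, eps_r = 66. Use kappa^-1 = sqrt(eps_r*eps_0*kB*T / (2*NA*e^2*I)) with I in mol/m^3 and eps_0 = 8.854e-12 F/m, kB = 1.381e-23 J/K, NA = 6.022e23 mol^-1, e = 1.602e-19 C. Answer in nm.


Ionic strength I = 0.2476 * 1^2 * 1000 = 247.6 mol/m^3
kappa^-1 = sqrt(66 * 8.854e-12 * 1.381e-23 * 295 / (2 * 6.022e23 * (1.602e-19)^2 * 247.6))
kappa^-1 = 0.558 nm

0.558


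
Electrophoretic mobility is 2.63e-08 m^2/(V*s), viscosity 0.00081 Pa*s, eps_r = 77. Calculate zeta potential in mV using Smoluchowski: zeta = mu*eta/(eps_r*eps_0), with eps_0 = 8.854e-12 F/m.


Smoluchowski equation: zeta = mu * eta / (eps_r * eps_0)
zeta = 2.63e-08 * 0.00081 / (77 * 8.854e-12)
zeta = 0.031247 V = 31.25 mV

31.25


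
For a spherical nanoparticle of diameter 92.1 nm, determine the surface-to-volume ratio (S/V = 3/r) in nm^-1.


Radius r = 92.1/2 = 46.05 nm
S/V = 3 / r = 3 / 46.05
S/V = 0.0651 nm^-1

0.0651


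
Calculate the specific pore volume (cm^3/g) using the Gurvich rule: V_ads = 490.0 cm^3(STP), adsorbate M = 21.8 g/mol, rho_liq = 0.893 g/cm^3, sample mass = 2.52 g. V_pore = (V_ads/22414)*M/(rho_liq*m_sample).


Moles adsorbed n = V_ads / 22414 = 490.0 / 22414 = 2.186134e-02 mol
Liquid volume V_liq = n * M / rho_liq = 2.186134e-02 * 21.8 / 0.893 = 0.53368 cm^3
Specific pore volume V_pore = V_liq / m_sample = 0.53368 / 2.52
V_pore = 0.2118 cm^3/g

0.2118


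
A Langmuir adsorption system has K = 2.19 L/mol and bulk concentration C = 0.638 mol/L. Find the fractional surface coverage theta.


Langmuir isotherm: theta = K*C / (1 + K*C)
K*C = 2.19 * 0.638 = 1.39722
theta = 1.39722 / (1 + 1.39722) = 1.39722 / 2.39722
theta = 0.5829

0.5829


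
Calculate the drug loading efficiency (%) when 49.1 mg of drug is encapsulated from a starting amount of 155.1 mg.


Drug loading efficiency = (drug loaded / drug initial) * 100
DLE = 49.1 / 155.1 * 100
DLE = 0.3166 * 100
DLE = 31.66%

31.66


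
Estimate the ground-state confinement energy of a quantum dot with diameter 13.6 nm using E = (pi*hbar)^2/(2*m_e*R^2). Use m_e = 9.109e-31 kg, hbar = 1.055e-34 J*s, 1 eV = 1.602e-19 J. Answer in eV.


Radius R = 13.6/2 = 6.8 nm = 6.8e-09 m
E = (pi * 1.055e-34)^2 / (2 * 9.109e-31 * (6.8e-09)^2)
E(J) = 1.30403e-21
E = E(J) / 1.602e-19 = 0.0081 eV

0.0081


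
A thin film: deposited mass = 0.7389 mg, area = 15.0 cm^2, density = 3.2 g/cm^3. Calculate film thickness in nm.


Convert: m = 0.7389 mg = 7.3890e-07 kg, A = 15.0 cm^2 = 1.5000e-03 m^2, rho = 3.2 g/cm^3 = 3200 kg/m^3
t = m / (A * rho)
t = 7.3890e-07 / (1.5000e-03 * 3200)
t = 1.5394e-07 m = 153.9 nm

153.9


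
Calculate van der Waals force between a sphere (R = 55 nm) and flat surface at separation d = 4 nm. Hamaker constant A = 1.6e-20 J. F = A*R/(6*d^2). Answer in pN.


Convert to SI: R = 55 nm = 5.5e-08 m, d = 4 nm = 4e-09 m
F = A * R / (6 * d^2)
F = 1.6e-20 * 5.5e-08 / (6 * (4e-09)^2)
F = 9.16667e-12 N = 9.167 pN

9.167


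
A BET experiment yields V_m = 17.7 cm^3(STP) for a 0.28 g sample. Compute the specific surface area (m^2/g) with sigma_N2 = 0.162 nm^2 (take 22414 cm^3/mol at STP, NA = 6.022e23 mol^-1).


Number of moles in monolayer = V_m / 22414 = 17.7 / 22414 = 0.00078969
Number of molecules = moles * NA = 0.00078969 * 6.022e23
SA = molecules * sigma / mass
SA = (17.7 / 22414) * 6.022e23 * 0.162e-18 / 0.28
SA = 275.1 m^2/g

275.1


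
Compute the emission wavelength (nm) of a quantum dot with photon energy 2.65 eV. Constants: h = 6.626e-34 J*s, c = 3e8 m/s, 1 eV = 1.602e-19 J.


Convert energy: E = 2.65 eV = 2.65 * 1.602e-19 = 4.2453e-19 J
lambda = h*c / E = 6.626e-34 * 3e8 / 4.2453e-19
lambda = 4.68235e-07 m = 468.2 nm

468.2


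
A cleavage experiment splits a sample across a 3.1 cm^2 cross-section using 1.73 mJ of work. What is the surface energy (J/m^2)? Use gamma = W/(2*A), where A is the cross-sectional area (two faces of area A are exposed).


Convert: A = 3.1 cm^2 = 0.00031 m^2, W = 1.73 mJ = 0.00173 J
Cleaving exposes two faces of area A, so total new surface = 2*A and gamma = W / (2*A)
gamma = 0.00173 / (2 * 0.00031)
gamma = 2.79 J/m^2

2.79


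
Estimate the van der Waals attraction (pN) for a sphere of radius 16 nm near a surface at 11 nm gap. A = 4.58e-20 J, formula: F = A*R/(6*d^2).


Convert to SI: R = 16 nm = 1.6e-08 m, d = 11 nm = 1.1e-08 m
F = A * R / (6 * d^2)
F = 4.58e-20 * 1.6e-08 / (6 * (1.1e-08)^2)
F = 1.00937e-12 N = 1.009 pN

1.009


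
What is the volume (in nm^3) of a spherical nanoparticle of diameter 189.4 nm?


Radius r = 189.4/2 = 94.7 nm
Volume V = (4/3) * pi * r^3
V = (4/3) * pi * (94.7)^3
V = 3557447.88 nm^3

3557447.88


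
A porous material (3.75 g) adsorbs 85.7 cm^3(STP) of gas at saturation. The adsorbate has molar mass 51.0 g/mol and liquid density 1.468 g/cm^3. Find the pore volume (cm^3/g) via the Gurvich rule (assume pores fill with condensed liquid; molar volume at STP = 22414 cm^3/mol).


Moles adsorbed n = V_ads / 22414 = 85.7 / 22414 = 3.823503e-03 mol
Liquid volume V_liq = n * M / rho_liq = 3.823503e-03 * 51.0 / 1.468 = 0.13283 cm^3
Specific pore volume V_pore = V_liq / m_sample = 0.13283 / 3.75
V_pore = 0.0354 cm^3/g

0.0354


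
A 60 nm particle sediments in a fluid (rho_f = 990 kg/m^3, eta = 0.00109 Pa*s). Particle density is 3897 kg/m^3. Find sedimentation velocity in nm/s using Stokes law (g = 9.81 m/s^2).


Radius R = 60/2 nm = 3e-08 m
Density difference = 3897 - 990 = 2907 kg/m^3
v = 2 * R^2 * (rho_p - rho_f) * g / (9 * eta)
v = 2 * (3e-08)^2 * 2907 * 9.81 / (9 * 0.00109)
v = 5.2326e-09 m/s = 5.2326 nm/s

5.2326


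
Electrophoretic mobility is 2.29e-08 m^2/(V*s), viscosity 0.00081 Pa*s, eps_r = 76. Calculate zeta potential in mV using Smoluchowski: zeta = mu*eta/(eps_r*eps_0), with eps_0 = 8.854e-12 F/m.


Smoluchowski equation: zeta = mu * eta / (eps_r * eps_0)
zeta = 2.29e-08 * 0.00081 / (76 * 8.854e-12)
zeta = 0.027566 V = 27.57 mV

27.57


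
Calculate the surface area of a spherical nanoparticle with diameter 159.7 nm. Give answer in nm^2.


Radius r = 159.7/2 = 79.85 nm
Surface area SA = 4 * pi * r^2
SA = 4 * pi * (79.85)^2
SA = 80123.46 nm^2

80123.46


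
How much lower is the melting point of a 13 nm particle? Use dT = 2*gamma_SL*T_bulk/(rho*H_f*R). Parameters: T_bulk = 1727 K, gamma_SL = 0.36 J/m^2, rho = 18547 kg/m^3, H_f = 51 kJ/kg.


Radius R = 13/2 = 6.5 nm = 6.5e-09 m
Convert H_f = 51 kJ/kg = 51000 J/kg
dT = 2 * gamma_SL * T_bulk / (rho * H_f * R)
dT = 2 * 0.36 * 1727 / (18547 * 51000 * 6.5e-09)
dT = 202.2 K

202.2


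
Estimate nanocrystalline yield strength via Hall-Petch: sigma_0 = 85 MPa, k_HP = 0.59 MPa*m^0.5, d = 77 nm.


d = 77 nm = 7.7e-08 m
sqrt(d) = 0.0002774887
Hall-Petch contribution = k / sqrt(d) = 0.59 / 0.0002774887 = 2126.2 MPa
sigma = sigma_0 + k/sqrt(d) = 85 + 2126.2 = 2211.2 MPa

2211.2


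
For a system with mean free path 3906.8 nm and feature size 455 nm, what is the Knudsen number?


Knudsen number Kn = lambda / L
Kn = 3906.8 / 455
Kn = 8.5864

8.5864


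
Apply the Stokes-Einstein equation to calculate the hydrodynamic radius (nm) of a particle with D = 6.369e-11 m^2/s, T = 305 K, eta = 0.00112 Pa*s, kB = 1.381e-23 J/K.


Stokes-Einstein: R = kB*T / (6*pi*eta*D)
R = 1.381e-23 * 305 / (6 * pi * 0.00112 * 6.369e-11)
R = 3.13259e-09 m = 3.13 nm

3.13


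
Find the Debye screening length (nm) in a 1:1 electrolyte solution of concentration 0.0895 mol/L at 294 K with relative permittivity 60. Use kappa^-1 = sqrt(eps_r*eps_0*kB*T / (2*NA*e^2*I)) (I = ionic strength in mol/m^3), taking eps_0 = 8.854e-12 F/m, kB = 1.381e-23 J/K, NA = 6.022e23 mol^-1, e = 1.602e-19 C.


Ionic strength I = 0.0895 * 1^2 * 1000 = 89.5 mol/m^3
kappa^-1 = sqrt(60 * 8.854e-12 * 1.381e-23 * 294 / (2 * 6.022e23 * (1.602e-19)^2 * 89.5))
kappa^-1 = 0.883 nm

0.883


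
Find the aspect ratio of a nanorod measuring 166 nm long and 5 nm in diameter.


Aspect ratio AR = length / diameter
AR = 166 / 5
AR = 33.2

33.2


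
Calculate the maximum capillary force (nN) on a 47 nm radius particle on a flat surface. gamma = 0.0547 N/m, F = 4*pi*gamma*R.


Convert radius: R = 47 nm = 4.7e-08 m
F = 4 * pi * gamma * R
F = 4 * pi * 0.0547 * 4.7e-08
F = 3.23069e-08 N = 32.3069 nN

32.3069


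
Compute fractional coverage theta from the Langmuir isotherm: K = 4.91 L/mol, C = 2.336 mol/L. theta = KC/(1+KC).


Langmuir isotherm: theta = K*C / (1 + K*C)
K*C = 4.91 * 2.336 = 11.46976
theta = 11.46976 / (1 + 11.46976) = 11.46976 / 12.46976
theta = 0.9198

0.9198


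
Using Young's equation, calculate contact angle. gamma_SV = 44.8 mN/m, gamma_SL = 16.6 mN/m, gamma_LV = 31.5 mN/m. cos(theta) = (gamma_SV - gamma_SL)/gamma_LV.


cos(theta) = (gamma_SV - gamma_SL) / gamma_LV
cos(theta) = (44.8 - 16.6) / 31.5
cos(theta) = 0.895238
theta = arccos(0.895238) = 26.46 degrees

26.46


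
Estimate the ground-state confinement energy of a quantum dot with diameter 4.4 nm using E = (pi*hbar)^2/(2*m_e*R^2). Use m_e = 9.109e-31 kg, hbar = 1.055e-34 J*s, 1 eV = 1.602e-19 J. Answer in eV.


Radius R = 4.4/2 = 2.2 nm = 2.2e-09 m
E = (pi * 1.055e-34)^2 / (2 * 9.109e-31 * (2.2e-09)^2)
E(J) = 1.24583e-20
E = E(J) / 1.602e-19 = 0.0778 eV

0.0778


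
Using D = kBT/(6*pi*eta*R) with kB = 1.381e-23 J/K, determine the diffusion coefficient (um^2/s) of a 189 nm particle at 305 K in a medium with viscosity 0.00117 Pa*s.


Radius R = 189/2 = 94.5 nm = 9.45e-08 m
D = kB*T / (6*pi*eta*R)
D = 1.381e-23 * 305 / (6 * pi * 0.00117 * 9.45e-08)
D = 2.02104e-12 m^2/s = 2.021 um^2/s

2.021


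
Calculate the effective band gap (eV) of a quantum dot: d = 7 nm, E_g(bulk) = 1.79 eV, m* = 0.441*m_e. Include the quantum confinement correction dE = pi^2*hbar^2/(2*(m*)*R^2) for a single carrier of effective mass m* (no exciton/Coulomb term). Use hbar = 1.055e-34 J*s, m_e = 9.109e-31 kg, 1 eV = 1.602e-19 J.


Radius R = 7/2 nm = 3.5e-09 m
Confinement energy dE = pi^2 * hbar^2 / (2 * m_eff * m_e * R^2)
dE = pi^2 * (1.055e-34)^2 / (2 * 0.441 * 9.109e-31 * (3.5e-09)^2) J, divided by 1.602e-19 J/eV
dE = 0.0697 eV
Total band gap = E_g(bulk) + dE = 1.79 + 0.0697 = 1.8597 eV

1.8597


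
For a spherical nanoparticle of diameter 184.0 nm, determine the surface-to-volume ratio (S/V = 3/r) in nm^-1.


Radius r = 184.0/2 = 92 nm
S/V = 3 / r = 3 / 92
S/V = 0.0326 nm^-1

0.0326


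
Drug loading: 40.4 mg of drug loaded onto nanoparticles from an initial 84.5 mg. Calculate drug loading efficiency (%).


Drug loading efficiency = (drug loaded / drug initial) * 100
DLE = 40.4 / 84.5 * 100
DLE = 0.4781 * 100
DLE = 47.81%

47.81


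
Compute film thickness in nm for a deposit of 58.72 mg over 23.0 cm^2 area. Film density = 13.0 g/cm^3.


Convert: m = 58.72 mg = 5.8720e-05 kg, A = 23.0 cm^2 = 2.3000e-03 m^2, rho = 13.0 g/cm^3 = 13000 kg/m^3
t = m / (A * rho)
t = 5.8720e-05 / (2.3000e-03 * 13000)
t = 1.9639e-06 m = 1963.9 nm

1963.9


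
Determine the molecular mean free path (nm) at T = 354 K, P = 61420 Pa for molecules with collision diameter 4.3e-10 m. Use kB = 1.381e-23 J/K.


Mean free path: lambda = kB*T / (sqrt(2) * pi * d^2 * P)
lambda = 1.381e-23 * 354 / (sqrt(2) * pi * (4.3e-10)^2 * 61420)
lambda = 9.68914e-08 m
lambda = 96.89 nm

96.89


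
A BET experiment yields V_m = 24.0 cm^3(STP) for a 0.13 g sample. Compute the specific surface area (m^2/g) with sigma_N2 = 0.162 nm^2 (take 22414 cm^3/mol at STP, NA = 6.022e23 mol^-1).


Number of moles in monolayer = V_m / 22414 = 24.0 / 22414 = 0.00107076
Number of molecules = moles * NA = 0.00107076 * 6.022e23
SA = molecules * sigma / mass
SA = (24.0 / 22414) * 6.022e23 * 0.162e-18 / 0.13
SA = 803.5 m^2/g

803.5


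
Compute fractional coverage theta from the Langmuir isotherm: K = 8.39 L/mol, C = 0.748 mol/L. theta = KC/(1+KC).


Langmuir isotherm: theta = K*C / (1 + K*C)
K*C = 8.39 * 0.748 = 6.27572
theta = 6.27572 / (1 + 6.27572) = 6.27572 / 7.27572
theta = 0.8626

0.8626


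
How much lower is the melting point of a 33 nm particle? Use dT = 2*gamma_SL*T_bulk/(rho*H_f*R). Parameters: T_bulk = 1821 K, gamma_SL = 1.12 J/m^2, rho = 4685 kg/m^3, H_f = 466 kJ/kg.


Radius R = 33/2 = 16.5 nm = 1.65e-08 m
Convert H_f = 466 kJ/kg = 466000 J/kg
dT = 2 * gamma_SL * T_bulk / (rho * H_f * R)
dT = 2 * 1.12 * 1821 / (4685 * 466000 * 1.65e-08)
dT = 113.2 K

113.2


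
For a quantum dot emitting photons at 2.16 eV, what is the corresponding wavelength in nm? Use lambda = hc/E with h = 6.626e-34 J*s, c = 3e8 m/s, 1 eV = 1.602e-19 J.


Convert energy: E = 2.16 eV = 2.16 * 1.602e-19 = 3.46032e-19 J
lambda = h*c / E = 6.626e-34 * 3e8 / 3.46032e-19
lambda = 5.74456e-07 m = 574.5 nm

574.5


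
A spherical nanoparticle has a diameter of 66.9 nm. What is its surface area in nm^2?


Radius r = 66.9/2 = 33.45 nm
Surface area SA = 4 * pi * r^2
SA = 4 * pi * (33.45)^2
SA = 14060.54 nm^2

14060.54


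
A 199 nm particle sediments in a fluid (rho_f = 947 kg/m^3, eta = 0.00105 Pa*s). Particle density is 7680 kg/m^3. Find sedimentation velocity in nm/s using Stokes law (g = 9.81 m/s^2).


Radius R = 199/2 nm = 9.95e-08 m
Density difference = 7680 - 947 = 6733 kg/m^3
v = 2 * R^2 * (rho_p - rho_f) * g / (9 * eta)
v = 2 * (9.95e-08)^2 * 6733 * 9.81 / (9 * 0.00105)
v = 1.38396e-07 m/s = 138.3955 nm/s

138.3955


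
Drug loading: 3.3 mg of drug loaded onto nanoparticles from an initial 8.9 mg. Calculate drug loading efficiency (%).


Drug loading efficiency = (drug loaded / drug initial) * 100
DLE = 3.3 / 8.9 * 100
DLE = 0.3708 * 100
DLE = 37.08%

37.08


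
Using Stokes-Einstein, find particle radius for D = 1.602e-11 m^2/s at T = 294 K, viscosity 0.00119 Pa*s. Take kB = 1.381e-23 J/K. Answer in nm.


Stokes-Einstein: R = kB*T / (6*pi*eta*D)
R = 1.381e-23 * 294 / (6 * pi * 0.00119 * 1.602e-11)
R = 1.12988e-08 m = 11.3 nm

11.3


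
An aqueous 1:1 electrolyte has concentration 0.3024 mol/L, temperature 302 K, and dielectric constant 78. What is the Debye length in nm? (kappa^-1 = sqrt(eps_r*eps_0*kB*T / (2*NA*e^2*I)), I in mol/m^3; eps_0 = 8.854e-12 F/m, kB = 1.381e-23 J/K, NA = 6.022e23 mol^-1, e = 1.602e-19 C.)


Ionic strength I = 0.3024 * 1^2 * 1000 = 302.4 mol/m^3
kappa^-1 = sqrt(78 * 8.854e-12 * 1.381e-23 * 302 / (2 * 6.022e23 * (1.602e-19)^2 * 302.4))
kappa^-1 = 0.555 nm

0.555


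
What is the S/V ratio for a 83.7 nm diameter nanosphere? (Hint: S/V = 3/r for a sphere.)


Radius r = 83.7/2 = 41.85 nm
S/V = 3 / r = 3 / 41.85
S/V = 0.0717 nm^-1

0.0717


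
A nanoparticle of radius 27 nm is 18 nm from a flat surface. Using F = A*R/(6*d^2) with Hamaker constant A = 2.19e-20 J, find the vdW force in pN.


Convert to SI: R = 27 nm = 2.7e-08 m, d = 18 nm = 1.8e-08 m
F = A * R / (6 * d^2)
F = 2.19e-20 * 2.7e-08 / (6 * (1.8e-08)^2)
F = 3.04167e-13 N = 0.304 pN

0.304


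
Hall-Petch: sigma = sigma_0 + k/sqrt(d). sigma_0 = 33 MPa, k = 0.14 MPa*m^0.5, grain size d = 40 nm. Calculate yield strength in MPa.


d = 40 nm = 4e-08 m
sqrt(d) = 0.0002
Hall-Petch contribution = k / sqrt(d) = 0.14 / 0.0002 = 700.0 MPa
sigma = sigma_0 + k/sqrt(d) = 33 + 700.0 = 733.0 MPa

733.0


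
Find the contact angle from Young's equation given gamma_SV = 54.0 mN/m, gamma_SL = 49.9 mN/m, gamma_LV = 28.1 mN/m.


cos(theta) = (gamma_SV - gamma_SL) / gamma_LV
cos(theta) = (54.0 - 49.9) / 28.1
cos(theta) = 0.145907
theta = arccos(0.145907) = 81.61 degrees

81.61


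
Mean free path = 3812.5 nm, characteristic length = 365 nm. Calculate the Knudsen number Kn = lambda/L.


Knudsen number Kn = lambda / L
Kn = 3812.5 / 365
Kn = 10.4452

10.4452


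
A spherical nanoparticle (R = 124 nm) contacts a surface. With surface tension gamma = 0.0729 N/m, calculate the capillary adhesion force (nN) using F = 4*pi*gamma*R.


Convert radius: R = 124 nm = 1.24e-07 m
F = 4 * pi * gamma * R
F = 4 * pi * 0.0729 * 1.24e-07
F = 1.13595e-07 N = 113.595 nN

113.595


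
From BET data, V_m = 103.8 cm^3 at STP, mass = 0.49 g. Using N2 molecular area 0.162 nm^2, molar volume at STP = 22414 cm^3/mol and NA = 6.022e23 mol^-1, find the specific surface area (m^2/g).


Number of moles in monolayer = V_m / 22414 = 103.8 / 22414 = 0.00463103
Number of molecules = moles * NA = 0.00463103 * 6.022e23
SA = molecules * sigma / mass
SA = (103.8 / 22414) * 6.022e23 * 0.162e-18 / 0.49
SA = 922.0 m^2/g

922.0


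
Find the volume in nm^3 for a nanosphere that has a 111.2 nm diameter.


Radius r = 111.2/2 = 55.6 nm
Volume V = (4/3) * pi * r^3
V = (4/3) * pi * (55.6)^3
V = 719967.65 nm^3

719967.65


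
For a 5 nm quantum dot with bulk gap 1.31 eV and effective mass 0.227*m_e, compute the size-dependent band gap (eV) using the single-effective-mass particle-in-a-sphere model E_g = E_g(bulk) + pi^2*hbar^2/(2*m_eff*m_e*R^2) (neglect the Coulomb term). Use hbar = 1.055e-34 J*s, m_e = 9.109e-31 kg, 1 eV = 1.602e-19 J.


Radius R = 5/2 nm = 2.5e-09 m
Confinement energy dE = pi^2 * hbar^2 / (2 * m_eff * m_e * R^2)
dE = pi^2 * (1.055e-34)^2 / (2 * 0.227 * 9.109e-31 * (2.5e-09)^2) J, divided by 1.602e-19 J/eV
dE = 0.2653 eV
Total band gap = E_g(bulk) + dE = 1.31 + 0.2653 = 1.5753 eV

1.5753


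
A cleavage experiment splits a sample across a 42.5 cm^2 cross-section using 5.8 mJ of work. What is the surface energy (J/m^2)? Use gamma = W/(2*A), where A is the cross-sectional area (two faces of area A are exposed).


Convert: A = 42.5 cm^2 = 0.00425 m^2, W = 5.8 mJ = 0.0058 J
Cleaving exposes two faces of area A, so total new surface = 2*A and gamma = W / (2*A)
gamma = 0.0058 / (2 * 0.00425)
gamma = 0.682 J/m^2

0.682


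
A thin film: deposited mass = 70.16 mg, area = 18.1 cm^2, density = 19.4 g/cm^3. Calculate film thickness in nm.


Convert: m = 70.16 mg = 7.0160e-05 kg, A = 18.1 cm^2 = 1.8100e-03 m^2, rho = 19.4 g/cm^3 = 19400 kg/m^3
t = m / (A * rho)
t = 7.0160e-05 / (1.8100e-03 * 19400)
t = 1.9981e-06 m = 1998.1 nm

1998.1


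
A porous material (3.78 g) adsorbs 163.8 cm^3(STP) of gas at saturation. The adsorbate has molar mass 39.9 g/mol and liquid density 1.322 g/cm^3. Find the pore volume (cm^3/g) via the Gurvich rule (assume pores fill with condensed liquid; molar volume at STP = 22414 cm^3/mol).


Moles adsorbed n = V_ads / 22414 = 163.8 / 22414 = 7.307933e-03 mol
Liquid volume V_liq = n * M / rho_liq = 7.307933e-03 * 39.9 / 1.322 = 0.22056 cm^3
Specific pore volume V_pore = V_liq / m_sample = 0.22056 / 3.78
V_pore = 0.0584 cm^3/g

0.0584


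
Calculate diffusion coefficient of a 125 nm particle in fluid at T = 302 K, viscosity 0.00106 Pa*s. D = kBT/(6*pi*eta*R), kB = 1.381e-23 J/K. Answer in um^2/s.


Radius R = 125/2 = 62.5 nm = 6.25e-08 m
D = kB*T / (6*pi*eta*R)
D = 1.381e-23 * 302 / (6 * pi * 0.00106 * 6.25e-08)
D = 3.33975e-12 m^2/s = 3.34 um^2/s

3.34


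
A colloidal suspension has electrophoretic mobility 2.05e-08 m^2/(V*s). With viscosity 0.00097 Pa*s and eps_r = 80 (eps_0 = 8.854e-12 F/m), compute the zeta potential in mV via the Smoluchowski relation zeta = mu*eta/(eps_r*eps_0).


Smoluchowski equation: zeta = mu * eta / (eps_r * eps_0)
zeta = 2.05e-08 * 0.00097 / (80 * 8.854e-12)
zeta = 0.028073 V = 28.07 mV

28.07


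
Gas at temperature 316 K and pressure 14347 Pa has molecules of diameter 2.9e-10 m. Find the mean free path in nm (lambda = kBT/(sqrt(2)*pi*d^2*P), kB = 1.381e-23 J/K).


Mean free path: lambda = kB*T / (sqrt(2) * pi * d^2 * P)
lambda = 1.381e-23 * 316 / (sqrt(2) * pi * (2.9e-10)^2 * 14347)
lambda = 8.14064e-07 m
lambda = 814.06 nm

814.06
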